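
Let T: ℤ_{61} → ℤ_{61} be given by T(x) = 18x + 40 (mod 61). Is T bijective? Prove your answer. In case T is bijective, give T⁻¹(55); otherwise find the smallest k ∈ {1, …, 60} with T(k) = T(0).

11

Recall that T is injective when T(u) = T(v) forces u = v.
If T(u) = T(v), then 18u ≡ 18v (mod 61). Because gcd(18, 61) = 1, we may cancel 18 to get u ≡ v (mod 61).
We now compute 18⁻¹ mod 61 explicitly. Euclid's algorithm: 61 = 3·18 + 7, 18 = 2·7 + 4, 7 = 1·4 + 3, 4 = 1·3 + 1; back-substituting gives 1 = 17·18 − 5·61, so 18⁻¹ ≡ 17 (mod 61).
Then y ↦ 17(y − 40) is a two-sided inverse to T, so every y ∈ ℤ_{61} has a preimage.
So T is bijective.
Since T is bijective, we compute T⁻¹(55): solve 18x + 40 ≡ 55 (mod 61), i.e. 18x ≡ 15 (mod 61).
Multiplying by 18⁻¹ = 17 gives x ≡ 17·15 = 255 = 4·61 + 11 ≡ 11 (mod 61).
Check: T(11) = 18·11 + 40 = 238 = 3·61 + 55 ≡ 55 (mod 61).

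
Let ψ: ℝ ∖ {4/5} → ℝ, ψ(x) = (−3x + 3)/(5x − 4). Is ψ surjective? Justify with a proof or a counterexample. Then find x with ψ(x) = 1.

If ψ(x) = −3/5, cross-multiplying gives 5(−3x + 3) = −3(5x − 4), which simplifies to 15 = 12 — false.  So −3/5 has no preimage and ψ is not surjective.
Solving ψ(x) = 1: cross-multiplying gives −3x + 3 = 1(5x − 4), which rearranges to −8x = −7, so x = 7/8.

7/8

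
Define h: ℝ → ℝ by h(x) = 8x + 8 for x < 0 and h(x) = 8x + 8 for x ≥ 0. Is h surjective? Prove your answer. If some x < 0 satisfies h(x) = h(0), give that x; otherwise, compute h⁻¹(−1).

-9/8

Both pieces are strictly increasing (slopes 8 and 8), so each is injective on its own interval.
The left piece maps (−∞, 0) onto (−∞, 8); the right piece maps [0, ∞) onto [8, ∞).
These images together cover ℝ, so h is surjective.
Because the two images are disjoint, no x < 0 has h(x) = h(0), so we compute h⁻¹(−1): −1 lies in (−∞, 8), so solve 8x + 8 = −1: x = (−1 − 8)/8 = −9/8.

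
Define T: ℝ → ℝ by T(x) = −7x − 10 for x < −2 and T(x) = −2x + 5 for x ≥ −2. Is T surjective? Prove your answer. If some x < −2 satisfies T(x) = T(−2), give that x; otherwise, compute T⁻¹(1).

Both pieces are strictly decreasing (slopes −7 and −2), so each is injective on its own interval.
The left piece maps (−∞, −2) onto (4, ∞); the right piece maps [−2, ∞) onto (−∞, 9].
The union (4, ∞) ∪ (−∞, 9] covers ℝ, so T is surjective.
For the follow-up: the images overlap, so an x < −2 with T(x) = T(−2) exists. T(−2) = 9; solving −7x − 10 = 9 for x < −2 gives x = (9 + 10)/(−7) = −19/7.

-19/7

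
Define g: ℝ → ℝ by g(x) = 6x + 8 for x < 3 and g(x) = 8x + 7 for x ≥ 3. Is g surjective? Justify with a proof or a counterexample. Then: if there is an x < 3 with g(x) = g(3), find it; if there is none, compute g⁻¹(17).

Both pieces are strictly increasing (slopes 6 and 8), so each is injective on its own interval.
The left piece maps (−∞, 3) onto (−∞, 26); the right piece maps [3, ∞) onto [31, ∞).
The union (−∞, 26) ∪ [31, ∞) omits the interval between 26 and 31; in particular 26 has no preimage. So g is not surjective.
Because the two images are disjoint, no x < 3 has g(x) = g(3), so we compute g⁻¹(17): 17 lies in (−∞, 26), so solve 6x + 8 = 17: x = (17 − 8)/6 = 3/2.

3/2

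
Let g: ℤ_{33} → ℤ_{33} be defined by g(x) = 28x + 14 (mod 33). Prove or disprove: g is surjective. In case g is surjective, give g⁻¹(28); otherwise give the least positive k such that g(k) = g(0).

17

Since gcd(28, 33) = 1, 28 is invertible modulo 33. Euclid's algorithm: 33 = 1·28 + 5, 28 = 5·5 + 3, 5 = 1·3 + 2, 3 = 1·2 + 1; back-substituting gives 1 = 13·28 − 11·33, so 28⁻¹ ≡ 13 (mod 33).
Then y ↦ 13(y − 14) is a two-sided inverse to g, so every y ∈ ℤ_{33} has a preimage.
Therefore g is surjective.
Since g is surjective, we compute g⁻¹(28): solve 28x + 14 ≡ 28 (mod 33), i.e. 28x ≡ 14 (mod 33).
Multiplying by 28⁻¹ = 13 gives x ≡ 13·14 = 182 = 5·33 + 17 ≡ 17 (mod 33).
Check: g(17) = 28·17 + 14 = 490 = 14·33 + 28 ≡ 28 (mod 33).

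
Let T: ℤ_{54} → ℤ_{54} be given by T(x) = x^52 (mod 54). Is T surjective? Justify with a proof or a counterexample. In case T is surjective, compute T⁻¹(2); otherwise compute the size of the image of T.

20

T(0) = 0^52 = 0.
T(6): Repeated squaring mod 54: 6^1 ≡ 6, 6^2 ≡ 6² = 36, 6^4 ≡ 36² = 1296 ≡ 0, 6^8 ≡ 0² = 0, 6^16 ≡ 0² = 0, 6^32 ≡ 0² = 0. Since 52 = 32 + 16 + 4, 6^52 ≡ 0·0·0: 0·0 = 0, then 0·0 = 0. So 6^52 ≡ 0 (mod 54).
So T(0) = T(6) = 0 while 0 ≠ 6, so T is not injective.
A non-injective map from the 54-element set ℤ_{54} to itself takes at most 53 distinct values, so it cannot be surjective. Hence T is not surjective.
Since T is not surjective, we determine |image(T)|. Computing x^52 mod 54 for each x (by repeated squaring, reducing mod 54 at every step), the values T(0), T(1), …, T(53) are: 0, 1, 34, 27, 22, 13, 0, 43, 46, 27, 10, 25, 0, 31, 4, 27, 52, 37, 0, 19, 16, 27, 40, 49, 0, 7, 28, 27, 28, 7, 0, 49, 40, 27, 16, 19, 0, 37, 52, 27, 4, 31, 0, 25, 10, 27, 46, 43, 0, 13, 22, 27, 34, 1.
The distinct values are {0, 1, 4, 7, 10, 13, 16, 19, 22, 25, 27, 28, 31, 34, 37, 40, 43, 46, 49, 52}; there are 20 of them.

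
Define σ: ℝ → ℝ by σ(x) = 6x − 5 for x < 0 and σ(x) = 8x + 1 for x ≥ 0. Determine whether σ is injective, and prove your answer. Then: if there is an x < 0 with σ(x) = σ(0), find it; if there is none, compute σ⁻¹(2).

1/8

Both pieces are strictly increasing (slopes 6 and 8), so each is injective on its own interval.
The left piece maps (−∞, 0) onto (−∞, −5); the right piece maps [0, ∞) onto [1, ∞).
These images are disjoint, so no value is attained by both pieces. Hence σ is injective.
Because the two images are disjoint, no x < 0 has σ(x) = σ(0), so we compute σ⁻¹(2): 2 lies in [1, ∞), so solve 8x + 1 = 2: x = (2 − 1)/8 = 1/8.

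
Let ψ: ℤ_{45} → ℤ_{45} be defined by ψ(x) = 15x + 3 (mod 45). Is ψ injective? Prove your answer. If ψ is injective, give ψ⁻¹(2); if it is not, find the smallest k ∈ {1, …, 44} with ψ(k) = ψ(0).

3

We have gcd(15, 45) = 15 > 1. Taking x_1 = 0 and x_2 = 3: ψ(0) = 3 and ψ(3) = 15·3 + 3 = 48 ≡ 3 (mod 45).
So ψ(0) = ψ(3) while 0 ≠ 3, thus ψ is not injective.
Since ψ is not injective, we find the least positive k with ψ(k) = ψ(0): this means 15k ≡ 0 (mod 45), i.e. 45 ∣ 15k. Since gcd(15, 45) = 15, dividing through by 15 this holds exactly when 3 ∣ k.
The smallest positive such k is 3.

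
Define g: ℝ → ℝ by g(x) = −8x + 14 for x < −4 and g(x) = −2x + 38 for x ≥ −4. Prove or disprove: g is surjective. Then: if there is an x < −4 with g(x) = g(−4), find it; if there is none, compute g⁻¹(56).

Both pieces are strictly decreasing (slopes −8 and −2), so each is injective on its own interval.
The left piece maps (−∞, −4) onto (46, ∞); the right piece maps [−4, ∞) onto (−∞, 46].
These images together cover ℝ, so g is surjective.
Because the two images are disjoint, no x < −4 has g(x) = g(−4), so we compute g⁻¹(56): 56 lies in (46, ∞), so solve −8x + 14 = 56: x = (56 − 14)/(−8) = −21/4.

-21/4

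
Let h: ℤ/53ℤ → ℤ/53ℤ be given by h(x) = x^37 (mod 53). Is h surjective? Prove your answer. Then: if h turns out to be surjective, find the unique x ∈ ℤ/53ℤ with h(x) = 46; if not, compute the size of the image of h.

Since 53 is prime, the nonzero elements of ℤ/53ℤ form a cyclic group of order 52.
As gcd(37, 52) = 1, raising to the 37th power is a bijection on this group: if a^37 ≡ b^37 then (ab^{−1})^37 = 1, and the only element of order dividing gcd(37, 52) = 1 is 1, so a = b.
With h(0) = 0 this makes h injective on all of ℤ/53ℤ, hence bijective (finite equal-size domain and codomain). In particular h is surjective.
Since h is surjective, we find the preimage of 46. The inverse of x ↦ x^37 on (ℤ/53ℤ)^× is x ↦ x^45, because 37·45 = 1665 = 32·52 + 1 ≡ 1 (mod 52) and x^{52} = 1 for x ≠ 0 (Fermat). So h⁻¹(46) = 46^45 mod 53.
Repeated squaring mod 53: 46^1 ≡ 46, 46^2 ≡ 46² = 2116 ≡ 49, 46^4 ≡ 49² = 2401 ≡ 16, 46^8 ≡ 16² = 256 ≡ 44, 46^16 ≡ 44² = 1936 ≡ 28, 46^32 ≡ 28² = 784 ≡ 42. Since 45 = 32 + 8 + 4 + 1, 46^45 ≡ 42·44·16·46: 42·44 = 1848 ≡ 46, then 46·16 = 736 ≡ 47, then 47·46 = 2162 ≡ 42. So 46^45 ≡ 42 (mod 53).
Hence h⁻¹(46) = 42.

42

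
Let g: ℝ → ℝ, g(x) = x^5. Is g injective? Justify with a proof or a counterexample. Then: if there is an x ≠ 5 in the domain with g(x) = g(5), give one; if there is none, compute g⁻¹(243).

3

On ℝ, x ↦ x^5 is strictly increasing (since 5 is odd), so g(x_1) = g(x_2) forces x_1 = x_2. Therefore g is injective.
Since x ↦ x^5 is strictly increasing on ℝ, it is injective there, so no x ≠ 5 in the domain has g(x) = g(5). We therefore compute g⁻¹(243) = 243^{1/5} = 3 (indeed 3^5 = 243).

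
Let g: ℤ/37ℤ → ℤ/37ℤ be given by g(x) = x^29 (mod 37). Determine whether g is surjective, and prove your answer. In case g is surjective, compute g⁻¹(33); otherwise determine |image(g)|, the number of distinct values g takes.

12

Since 37 is prime, the nonzero elements of ℤ/37ℤ form a cyclic group of order 36.
As gcd(29, 36) = 1, raising to the 29th power is a bijection on this group: if a^29 ≡ b^29 then (ab^{−1})^29 = 1, and the only element of order dividing gcd(29, 36) = 1 is 1, so a = b.
With g(0) = 0 this makes g injective on all of ℤ/37ℤ, hence bijective (finite equal-size domain and codomain). In particular g is surjective.
Since g is surjective, we find the preimage of 33. The inverse of x ↦ x^29 on (ℤ/37ℤ)^× is x ↦ x^5, because 29·5 = 145 = 4·36 + 1 ≡ 1 (mod 36) and x^{36} = 1 for x ≠ 0 (Fermat). So g⁻¹(33) = 33^5 mod 37.
Repeated squaring mod 37: 33^1 ≡ 33, 33^2 ≡ 33² = 1089 ≡ 16, 33^4 ≡ 16² = 256 ≡ 34. Since 5 = 4 + 1, 33^5 ≡ 34·33: 34·33 = 1122 ≡ 12. So 33^5 ≡ 12 (mod 37).
Hence g⁻¹(33) = 12.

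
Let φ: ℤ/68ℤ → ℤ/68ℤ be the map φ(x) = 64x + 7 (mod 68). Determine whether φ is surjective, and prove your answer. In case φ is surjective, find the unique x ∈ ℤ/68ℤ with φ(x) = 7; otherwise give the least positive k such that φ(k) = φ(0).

Since gcd(64, 68) = 4, we have 64x ≡ 0 (mod 4) for all x, so φ(x) ≡ 3 (mod 4).
But 0 ≢ 3 (mod 4), so 0 ∈ ℤ/68ℤ has no preimage. So φ is not surjective.
Since φ is not surjective, we find the least positive k with φ(k) = φ(0): this means 64k ≡ 0 (mod 68), i.e. 68 ∣ 64k. Since gcd(64, 68) = 4, dividing through by 4 this holds exactly when 17 ∣ 16k, and as gcd(16, 17) = 1, exactly when 17 ∣ k.
The smallest positive such k is 17.

17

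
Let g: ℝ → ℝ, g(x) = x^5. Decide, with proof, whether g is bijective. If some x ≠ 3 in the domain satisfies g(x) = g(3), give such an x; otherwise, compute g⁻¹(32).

On ℝ, x ↦ x^5 is strictly increasing (injective) and for any y ∈ ℝ the 5th root y^{1/5} lies in ℝ (surjective). So g is bijective.
Since x ↦ x^5 is strictly increasing on ℝ, it is injective there, so no x ≠ 3 in the domain has g(x) = g(3). We therefore compute g⁻¹(32) = 32^{1/5} = 2 (indeed 2^5 = 32).

2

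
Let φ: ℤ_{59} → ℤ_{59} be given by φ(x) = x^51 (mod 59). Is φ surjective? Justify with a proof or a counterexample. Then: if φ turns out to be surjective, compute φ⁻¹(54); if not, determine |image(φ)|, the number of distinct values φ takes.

Since 59 is prime, the nonzero elements of ℤ_{59} form a cyclic group of order 58.
As gcd(51, 58) = 1, raising to the 51st power is a bijection on this group: if x_1^51 ≡ x_2^51 then (x_1x_2^{−1})^51 = 1, and the only element of order dividing gcd(51, 58) = 1 is 1, so x_1 = x_2.
With φ(0) = 0 this makes φ injective on all of ℤ_{59}, hence bijective (finite equal-size domain and codomain). In particular φ is surjective.
Since φ is surjective, we find the preimage of 54. The inverse of x ↦ x^51 on (ℤ_{59})^× is x ↦ x^33, because 51·33 = 1683 = 29·58 + 1 ≡ 1 (mod 58) and x^{58} = 1 for x ≠ 0 (Fermat). So φ⁻¹(54) = 54^33 mod 59.
Repeated squaring mod 59: 54^1 ≡ 54, 54^2 ≡ 54² = 2916 ≡ 25, 54^4 ≡ 25² = 625 ≡ 35, 54^8 ≡ 35² = 1225 ≡ 45, 54^16 ≡ 45² = 2025 ≡ 19, 54^32 ≡ 19² = 361 ≡ 7. Since 33 = 32 + 1, 54^33 ≡ 7·54: 7·54 = 378 ≡ 24. So 54^33 ≡ 24 (mod 59).
Hence φ⁻¹(54) = 24.

24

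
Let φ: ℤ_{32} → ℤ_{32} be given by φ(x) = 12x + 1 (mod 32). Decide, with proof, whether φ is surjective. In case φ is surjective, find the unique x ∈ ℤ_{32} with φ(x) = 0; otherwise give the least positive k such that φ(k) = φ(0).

Since gcd(12, 32) = 4, we have 12x ≡ 0 (mod 4) for all x, so φ(x) ≡ 1 (mod 4).
But 0 ≢ 1 (mod 4), so 0 ∈ ℤ_{32} has no preimage. Therefore φ is not surjective.
Since φ is not surjective, we find the least positive k with φ(k) = φ(0): this means 12k ≡ 0 (mod 32), i.e. 32 ∣ 12k. Since gcd(12, 32) = 4, dividing through by 4 this holds exactly when 8 ∣ 3k, and as gcd(3, 8) = 1, exactly when 8 ∣ k.
The smallest positive such k is 8.

8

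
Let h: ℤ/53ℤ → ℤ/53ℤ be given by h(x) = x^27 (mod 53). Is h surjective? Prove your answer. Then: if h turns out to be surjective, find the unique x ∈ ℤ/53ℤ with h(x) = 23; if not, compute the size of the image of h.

Since 53 is prime, the nonzero elements of ℤ/53ℤ form a cyclic group of order 52.
As gcd(27, 52) = 1, raising to the 27th power is a bijection on this group: if x_1^27 ≡ x_2^27 then (x_1x_2^{−1})^27 = 1, and the only element of order dividing gcd(27, 52) = 1 is 1, so x_1 = x_2.
With h(0) = 0 this makes h injective on all of ℤ/53ℤ, hence bijective (finite equal-size domain and codomain). In particular h is surjective.
Since h is surjective, we find the preimage of 23. The inverse of x ↦ x^27 on (ℤ/53ℤ)^× is x ↦ x^27, because 27·27 = 729 = 14·52 + 1 ≡ 1 (mod 52) and x^{52} = 1 for x ≠ 0 (Fermat). So h⁻¹(23) = 23^27 mod 53.
Repeated squaring mod 53: 23^1 ≡ 23, 23^2 ≡ 23² = 529 ≡ 52, 23^4 ≡ 52² = 2704 ≡ 1, 23^8 ≡ 1² = 1, 23^16 ≡ 1² = 1. Since 27 = 16 + 8 + 2 + 1, 23^27 ≡ 1·1·52·23: 1·1 = 1, then 1·52 = 52, then 52·23 = 1196 ≡ 30. So 23^27 ≡ 30 (mod 53).
Hence h⁻¹(23) = 30.

30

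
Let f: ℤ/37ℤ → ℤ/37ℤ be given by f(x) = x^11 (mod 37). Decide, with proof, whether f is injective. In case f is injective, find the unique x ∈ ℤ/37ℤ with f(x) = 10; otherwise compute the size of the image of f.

Since 37 is prime, the nonzero elements of ℤ/37ℤ form a cyclic group of order 36.
As gcd(11, 36) = 1, raising to the 11th power is a bijection on this group: if x_1^11 ≡ x_2^11 then (x_1x_2^{−1})^11 = 1, and the only element of order dividing gcd(11, 36) = 1 is 1, so x_1 = x_2.
With f(0) = 0 this makes f injective on all of ℤ/37ℤ, hence bijective (finite equal-size domain and codomain). In particular f is injective.
Since f is injective, we find the preimage of 10. The inverse of x ↦ x^11 on (ℤ/37ℤ)^× is x ↦ x^23, because 11·23 = 253 = 7·36 + 1 ≡ 1 (mod 36) and x^{36} = 1 for x ≠ 0 (Fermat). So f⁻¹(10) = 10^23 mod 37.
Repeated squaring mod 37: 10^1 ≡ 10, 10^2 ≡ 10² = 100 ≡ 26, 10^4 ≡ 26² = 676 ≡ 10, 10^8 ≡ 10² = 100 ≡ 26, 10^16 ≡ 26² = 676 ≡ 10. Since 23 = 16 + 4 + 2 + 1, 10^23 ≡ 10·10·26·10: 10·10 = 100 ≡ 26, then 26·26 = 676 ≡ 10, then 10·10 = 100 ≡ 26. So 10^23 ≡ 26 (mod 37).
Hence f⁻¹(10) = 26.

26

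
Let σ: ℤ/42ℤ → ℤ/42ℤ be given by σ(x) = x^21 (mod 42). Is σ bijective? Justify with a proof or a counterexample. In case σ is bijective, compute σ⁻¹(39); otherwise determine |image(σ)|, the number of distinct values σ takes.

18

σ(2): Repeated squaring mod 42: 2^1 ≡ 2, 2^2 ≡ 2² = 4, 2^4 ≡ 4² = 16, 2^8 ≡ 16² = 256 ≡ 4, 2^16 ≡ 4² = 16. Since 21 = 16 + 4 + 1, 2^21 ≡ 16·16·2: 16·16 = 256 ≡ 4, then 4·2 = 8. So 2^21 ≡ 8 (mod 42).
σ(8): Repeated squaring mod 42: 8^1 ≡ 8, 8^2 ≡ 8² = 64 ≡ 22, 8^4 ≡ 22² = 484 ≡ 22, 8^8 ≡ 22² = 484 ≡ 22, 8^16 ≡ 22² = 484 ≡ 22. Since 21 = 16 + 4 + 1, 8^21 ≡ 22·22·8: 22·22 = 484 ≡ 22, then 22·8 = 176 ≡ 8. So 8^21 ≡ 8 (mod 42).
So σ(2) = σ(8) = 8 while 2 ≠ 8, so σ is not injective, hence not bijective.
Since σ is not bijective, we determine |image(σ)|. Computing x^21 mod 42 for each x (by repeated squaring, reducing mod 42 at every step), the values σ(0), σ(1), …, σ(41) are: 0, 1, 8, 27, 22, 41, 6, 7, 8, 15, 34, 29, 6, 13, 14, 15, 22, 41, 36, 13, 20, 21, 22, 29, 6, 1, 20, 27, 28, 29, 36, 13, 8, 27, 34, 35, 36, 1, 20, 15, 34, 41.
The distinct values are {0, 1, 6, 7, 8, 13, 14, 15, 20, 21, 22, 27, 28, 29, 34, 35, 36, 41}; there are 18 of them.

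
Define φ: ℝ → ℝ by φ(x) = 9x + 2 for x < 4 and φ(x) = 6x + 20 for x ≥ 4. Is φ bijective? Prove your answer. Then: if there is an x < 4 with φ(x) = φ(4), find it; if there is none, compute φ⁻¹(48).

14/3

Both pieces are strictly increasing (slopes 9 and 6), so each is injective on its own interval.
The left piece maps (−∞, 4) onto (−∞, 38); the right piece maps [4, ∞) onto [44, ∞).
The images leave a gap (38 has no preimage), so φ is not surjective, hence not bijective.
Because the two images are disjoint, no x < 4 has φ(x) = φ(4), so we compute φ⁻¹(48): 48 lies in [44, ∞), so solve 6x + 20 = 48: x = (48 − 20)/6 = 14/3.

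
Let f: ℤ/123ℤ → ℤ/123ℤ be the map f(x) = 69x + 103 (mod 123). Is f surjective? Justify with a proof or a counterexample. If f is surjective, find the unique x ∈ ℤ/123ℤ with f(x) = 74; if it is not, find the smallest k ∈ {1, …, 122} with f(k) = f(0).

41

Since gcd(69, 123) = 3, we have 69x ≡ 0 (mod 3) for all x, so f(x) ≡ 1 (mod 3).
But 0 ≢ 1 (mod 3), so 0 ∈ ℤ/123ℤ has no preimage. Hence f is not surjective.
Since f is not surjective, we find the least positive k with f(k) = f(0): this means 69k ≡ 0 (mod 123), i.e. 123 ∣ 69k. Since gcd(69, 123) = 3, dividing through by 3 this holds exactly when 41 ∣ 23k, and as gcd(23, 41) = 1, exactly when 41 ∣ k.
The smallest positive such k is 41.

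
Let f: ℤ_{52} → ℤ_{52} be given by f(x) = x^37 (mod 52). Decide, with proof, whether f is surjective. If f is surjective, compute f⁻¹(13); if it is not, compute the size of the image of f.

f(0) = 0^37 = 0.
f(26): Repeated squaring mod 52: 26^1 ≡ 26, 26^2 ≡ 26² = 676 ≡ 0, 26^4 ≡ 0² = 0, 26^8 ≡ 0² = 0, 26^16 ≡ 0² = 0, 26^32 ≡ 0² = 0. Since 37 = 32 + 4 + 1, 26^37 ≡ 0·0·26: 0·0 = 0, then 0·26 = 0. So 26^37 ≡ 0 (mod 52).
So f(0) = f(26) = 0 while 0 ≠ 26, hence f is not injective.
A non-injective map from the 52-element set ℤ_{52} to itself takes at most 51 distinct values, so it cannot be surjective. Thus f is not surjective.
Since f is not surjective, we determine |image(f)|. Computing x^37 mod 52 for each x (by repeated squaring, reducing mod 52 at every step), the values f(0), f(1), …, f(51) are: 0, 1, 28, 3, 4, 5, 32, 7, 8, 9, 36, 11, 12, 13, 40, 15, 16, 17, 44, 19, 20, 21, 48, 23, 24, 25, 0, 27, 28, 29, 4, 31, 32, 33, 8, 35, 36, 37, 12, 39, 40, 41, 16, 43, 44, 45, 20, 47, 48, 49, 24, 51.
The distinct values are {0, 1, 3, 4, 5, 7, 8, 9, 11, 12, 13, 15, 16, 17, 19, 20, 21, 23, 24, 25, 27, 28, 29, 31, 32, 33, 35, 36, 37, 39, 40, 41, 43, 44, 45, 47, 48, 49, 51}; there are 39 of them.

39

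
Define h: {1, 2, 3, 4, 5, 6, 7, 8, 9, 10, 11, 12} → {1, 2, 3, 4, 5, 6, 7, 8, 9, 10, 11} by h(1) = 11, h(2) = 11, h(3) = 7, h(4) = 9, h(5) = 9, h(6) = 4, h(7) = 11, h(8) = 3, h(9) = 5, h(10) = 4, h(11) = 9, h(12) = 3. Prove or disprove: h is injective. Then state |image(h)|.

6

h(1) = 11 = h(2) with 1 ≠ 2, so h is not injective.
The image of h is {3, 4, 5, 7, 9, 11}, which has 6 elements.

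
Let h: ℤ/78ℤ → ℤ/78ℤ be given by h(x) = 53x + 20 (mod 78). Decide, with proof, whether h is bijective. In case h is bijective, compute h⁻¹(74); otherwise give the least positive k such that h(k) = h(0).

By definition, h is injective when h(x_1) = h(x_2) forces x_1 = x_2.
Suppose h(x_1) = h(x_2) in ℤ/78ℤ. Then 53x_1 + 20 ≡ 53x_2 + 20 (mod 78), thus 53(x_1 − x_2) ≡ 0 (mod 78).
Since gcd(53, 78) = 1, 53 is invertible modulo 78, hence x_1 − x_2 ≡ 0 (mod 78), i.e. x_1 = x_2.
We now compute 53⁻¹ mod 78 explicitly. Euclid's algorithm: 78 = 1·53 + 25, 53 = 2·25 + 3, 25 = 8·3 + 1; back-substituting gives 1 = 53·53 − 36·78, so 53⁻¹ ≡ 53 (mod 78).
Then y ↦ 53(y − 20) is a two-sided inverse to h, so every y ∈ ℤ/78ℤ has a preimage.
So h is bijective.
Since h is bijective, we find h⁻¹(74): we need 53x ≡ 74 − 20 ≡ 54 (mod 78). Using 53⁻¹ = 53: x ≡ 53·54 = 2862 = 36·78 + 54, so x = 54.
Check: h(54) = 53·54 + 20 = 2882 = 36·78 + 74 ≡ 74 (mod 78).

54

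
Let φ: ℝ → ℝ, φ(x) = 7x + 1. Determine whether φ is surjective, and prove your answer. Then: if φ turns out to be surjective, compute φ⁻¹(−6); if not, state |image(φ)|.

-1

Recall that φ is surjective if every y in the codomain equals φ(x) for some x in the domain.
For any y ∈ ℝ, x = (y − 1)/7 satisfies φ(x) = y.
Therefore φ is surjective.
Since φ is surjective, we compute φ⁻¹(−6) = (−6 − 1)/7 = −1.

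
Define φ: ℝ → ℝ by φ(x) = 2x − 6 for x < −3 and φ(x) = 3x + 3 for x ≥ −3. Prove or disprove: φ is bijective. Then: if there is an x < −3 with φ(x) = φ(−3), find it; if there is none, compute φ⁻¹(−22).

-8

Both pieces are strictly increasing (slopes 2 and 3), so each is injective on its own interval.
The left piece maps (−∞, −3) onto (−∞, −12); the right piece maps [−3, ∞) onto [−6, ∞).
The images leave a gap (−12 has no preimage), so φ is not surjective, hence not bijective.
Because the two images are disjoint, no x < −3 has φ(x) = φ(−3), so we compute φ⁻¹(−22): −22 lies in (−∞, −12), so solve 2x − 6 = −22: x = (−22 + 6)/2 = −8.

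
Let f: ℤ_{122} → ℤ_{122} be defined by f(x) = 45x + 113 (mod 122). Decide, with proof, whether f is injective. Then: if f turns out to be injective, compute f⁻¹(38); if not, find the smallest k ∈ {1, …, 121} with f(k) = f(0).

Suppose f(u) = f(v) in ℤ_{122}. Then 45u + 113 ≡ 45v + 113 (mod 122), hence 45(u − v) ≡ 0 (mod 122).
Since gcd(45, 122) = 1, 45 is invertible modulo 122, thus u − v ≡ 0 (mod 122), i.e. u = v.
Hence f is injective.
We now compute 45⁻¹ mod 122 explicitly. Euclid's algorithm: 122 = 2·45 + 32, 45 = 1·32 + 13, 32 = 2·13 + 6, 13 = 2·6 + 1; back-substituting gives 1 = 19·45 − 7·122, so 45⁻¹ ≡ 19 (mod 122).
Since f is injective, we compute f⁻¹(38): solve 45x + 113 ≡ 38 (mod 122), i.e. 45x ≡ 47 (mod 122).
Multiplying by 45⁻¹ = 19 gives x ≡ 19·47 = 893 = 7·122 + 39 ≡ 39 (mod 122).
Check: f(39) = 45·39 + 113 = 1868 = 15·122 + 38 ≡ 38 (mod 122).

39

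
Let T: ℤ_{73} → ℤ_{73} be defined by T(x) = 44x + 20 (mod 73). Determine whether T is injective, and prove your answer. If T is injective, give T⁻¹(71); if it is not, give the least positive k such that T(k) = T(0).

36

Suppose T(u) = T(v) in ℤ_{73}. Then 44u + 20 ≡ 44v + 20 (mod 73), therefore 44(u − v) ≡ 0 (mod 73).
Since gcd(44, 73) = 1, 44 is invertible modulo 73, hence u − v ≡ 0 (mod 73), i.e. u = v.
Hence T is injective.
We now compute 44⁻¹ mod 73 explicitly. Euclid's algorithm: 73 = 1·44 + 29, 44 = 1·29 + 15, 29 = 1·15 + 14, 15 = 1·14 + 1; back-substituting gives 1 = 5·44 − 3·73, so 44⁻¹ ≡ 5 (mod 73).
Since T is injective, we find T⁻¹(71): we need 44x ≡ 71 − 20 ≡ 51 (mod 73). Using 44⁻¹ = 5: x ≡ 5·51 = 255 = 3·73 + 36, so x = 36.
Check: T(36) = 44·36 + 20 = 1604 = 21·73 + 71 ≡ 71 (mod 73).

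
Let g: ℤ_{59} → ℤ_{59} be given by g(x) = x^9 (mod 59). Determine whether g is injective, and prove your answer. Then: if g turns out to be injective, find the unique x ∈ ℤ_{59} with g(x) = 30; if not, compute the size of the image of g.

13

Since 59 is prime, the nonzero elements of ℤ_{59} form a cyclic group of order 58.
As gcd(9, 58) = 1, raising to the 9th power is a bijection on this group: if a^9 ≡ b^9 then (ab^{−1})^9 = 1, and the only element of order dividing gcd(9, 58) = 1 is 1, so a = b.
With g(0) = 0 this makes g injective on all of ℤ_{59}, hence bijective (finite equal-size domain and codomain). In particular g is injective.
Since g is injective, we find the preimage of 30. The inverse of x ↦ x^9 on (ℤ_{59})^× is x ↦ x^13, because 9·13 = 117 = 2·58 + 1 ≡ 1 (mod 58) and x^{58} = 1 for x ≠ 0 (Fermat). So g⁻¹(30) = 30^13 mod 59.
Repeated squaring mod 59: 30^1 ≡ 30, 30^2 ≡ 30² = 900 ≡ 15, 30^4 ≡ 15² = 225 ≡ 48, 30^8 ≡ 48² = 2304 ≡ 3. Since 13 = 8 + 4 + 1, 30^13 ≡ 3·48·30: 3·48 = 144 ≡ 26, then 26·30 = 780 ≡ 13. So 30^13 ≡ 13 (mod 59).
Hence g⁻¹(30) = 13.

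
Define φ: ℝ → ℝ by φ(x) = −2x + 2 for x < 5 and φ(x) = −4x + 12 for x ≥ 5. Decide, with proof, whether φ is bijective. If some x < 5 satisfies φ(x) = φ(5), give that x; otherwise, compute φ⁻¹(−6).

4

Both pieces are strictly decreasing (slopes −2 and −4), so each is injective on its own interval.
The left piece maps (−∞, 5) onto (−8, ∞); the right piece maps [5, ∞) onto (−∞, −8].
Since −8 = −8, the images partition ℝ: φ is injective and surjective, hence bijective.
Because the two images are disjoint, no x < 5 has φ(x) = φ(5), so we compute φ⁻¹(−6): −6 lies in (−8, ∞), so solve −2x + 2 = −6: x = (−6 − 2)/(−2) = 4.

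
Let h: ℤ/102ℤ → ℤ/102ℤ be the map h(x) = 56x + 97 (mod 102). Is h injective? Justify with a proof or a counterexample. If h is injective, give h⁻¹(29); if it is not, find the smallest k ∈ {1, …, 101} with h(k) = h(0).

We have gcd(56, 102) = 2 > 1. Taking x_1 = 0 and x_2 = 51: h(0) = 97 and h(51) = 56·51 + 97 = 2953 ≡ 97 (mod 102).
So h(0) = h(51) while 0 ≠ 51, thus h is not injective.
Since h is not injective, we find the least positive k with h(k) = h(0): this means 56k ≡ 0 (mod 102), i.e. 102 ∣ 56k. Since gcd(56, 102) = 2, dividing through by 2 this holds exactly when 51 ∣ 28k, and as gcd(28, 51) = 1, exactly when 51 ∣ k.
The smallest positive such k is 51.

51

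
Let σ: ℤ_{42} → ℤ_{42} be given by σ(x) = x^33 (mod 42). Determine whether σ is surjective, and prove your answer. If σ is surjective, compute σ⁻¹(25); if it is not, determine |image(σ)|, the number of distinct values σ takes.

18

σ(2): Repeated squaring mod 42: 2^1 ≡ 2, 2^2 ≡ 2² = 4, 2^4 ≡ 4² = 16, 2^8 ≡ 16² = 256 ≡ 4, 2^16 ≡ 4² = 16, 2^32 ≡ 16² = 256 ≡ 4. Since 33 = 32 + 1, 2^33 ≡ 4·2: 4·2 = 8. So 2^33 ≡ 8 (mod 42).
σ(8): Repeated squaring mod 42: 8^1 ≡ 8, 8^2 ≡ 8² = 64 ≡ 22, 8^4 ≡ 22² = 484 ≡ 22, 8^8 ≡ 22² = 484 ≡ 22, 8^16 ≡ 22² = 484 ≡ 22, 8^32 ≡ 22² = 484 ≡ 22. Since 33 = 32 + 1, 8^33 ≡ 22·8: 22·8 = 176 ≡ 8. So 8^33 ≡ 8 (mod 42).
So σ(2) = σ(8) = 8 while 2 ≠ 8, so σ is not injective.
A non-injective map from the 42-element set ℤ_{42} to itself takes at most 41 distinct values, so it cannot be surjective. Hence σ is not surjective.
Since σ is not surjective, we determine |image(σ)|. Computing x^33 mod 42 for each x (by repeated squaring, reducing mod 42 at every step), the values σ(0), σ(1), …, σ(41) are: 0, 1, 8, 27, 22, 41, 6, 7, 8, 15, 34, 29, 6, 13, 14, 15, 22, 41, 36, 13, 20, 21, 22, 29, 6, 1, 20, 27, 28, 29, 36, 13, 8, 27, 34, 35, 36, 1, 20, 15, 34, 41.
The distinct values are {0, 1, 6, 7, 8, 13, 14, 15, 20, 21, 22, 27, 28, 29, 34, 35, 36, 41}; there are 18 of them.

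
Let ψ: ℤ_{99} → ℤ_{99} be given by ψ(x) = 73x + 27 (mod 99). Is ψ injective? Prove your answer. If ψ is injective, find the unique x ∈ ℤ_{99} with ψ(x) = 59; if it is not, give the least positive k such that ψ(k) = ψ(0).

14

By definition, injectivity means: for all a, b in the domain, ψ(a) = ψ(b) implies a = b.
If ψ(a) = ψ(b), then 73a ≡ 73b (mod 99). Because gcd(73, 99) = 1, we may cancel 73 to get a ≡ b (mod 99).
Thus ψ is injective.
We now compute 73⁻¹ mod 99 explicitly. Euclid's algorithm: 99 = 1·73 + 26, 73 = 2·26 + 21, 26 = 1·21 + 5, 21 = 4·5 + 1; back-substituting gives 1 = 19·73 − 14·99, so 73⁻¹ ≡ 19 (mod 99).
Since ψ is injective, we compute ψ⁻¹(59): solve 73x + 27 ≡ 59 (mod 99), i.e. 73x ≡ 32 (mod 99).
Multiplying by 73⁻¹ = 19 gives x ≡ 19·32 = 608 = 6·99 + 14 ≡ 14 (mod 99).
Check: ψ(14) = 73·14 + 27 = 1049 = 10·99 + 59 ≡ 59 (mod 99).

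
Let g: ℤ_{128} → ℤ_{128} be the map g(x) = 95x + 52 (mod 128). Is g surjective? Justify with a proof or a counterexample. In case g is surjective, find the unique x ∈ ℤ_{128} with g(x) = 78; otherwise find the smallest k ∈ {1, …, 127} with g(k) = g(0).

Since gcd(95, 128) = 1, 95 is invertible modulo 128. Euclid's algorithm: 128 = 1·95 + 33, 95 = 2·33 + 29, 33 = 1·29 + 4, 29 = 7·4 + 1; back-substituting gives 1 = 31·95 − 23·128, so 95⁻¹ ≡ 31 (mod 128).
Then y ↦ 31(y − 52) is a two-sided inverse to g, so every y ∈ ℤ_{128} has a preimage.
So g is surjective.
Since g is surjective, we compute g⁻¹(78): solve 95x + 52 ≡ 78 (mod 128), i.e. 95x ≡ 26 (mod 128).
Multiplying by 95⁻¹ = 31 gives x ≡ 31·26 = 806 = 6·128 + 38 ≡ 38 (mod 128).
Check: g(38) = 95·38 + 52 = 3662 = 28·128 + 78 ≡ 78 (mod 128).

38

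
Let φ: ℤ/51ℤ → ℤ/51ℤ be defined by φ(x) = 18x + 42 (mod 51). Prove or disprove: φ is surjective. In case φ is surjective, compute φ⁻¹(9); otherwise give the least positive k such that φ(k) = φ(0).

17

Since gcd(18, 51) = 3, we have 18x ≡ 0 (mod 3) for all x, so φ(x) ≡ 0 (mod 3).
But 1 ≢ 0 (mod 3), so 1 ∈ ℤ/51ℤ has no preimage. Therefore φ is not surjective.
Since φ is not surjective, we find the least positive k with φ(k) = φ(0): this means 18k ≡ 0 (mod 51), i.e. 51 ∣ 18k. Since gcd(18, 51) = 3, dividing through by 3 this holds exactly when 17 ∣ 6k, and as gcd(6, 17) = 1, exactly when 17 ∣ k.
The smallest positive such k is 17.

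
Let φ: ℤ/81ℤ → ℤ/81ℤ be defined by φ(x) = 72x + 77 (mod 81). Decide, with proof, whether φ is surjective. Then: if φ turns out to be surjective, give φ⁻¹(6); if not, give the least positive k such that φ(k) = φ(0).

Since gcd(72, 81) = 9, we have 72x ≡ 0 (mod 9) for all x, so φ(x) ≡ 5 (mod 9).
But 0 ≢ 5 (mod 9), so 0 ∈ ℤ/81ℤ has no preimage. Thus φ is not surjective.
Since φ is not surjective, we find the least positive k with φ(k) = φ(0): this means 72k ≡ 0 (mod 81), i.e. 81 ∣ 72k. Since gcd(72, 81) = 9, dividing through by 9 this holds exactly when 9 ∣ 8k, and as gcd(8, 9) = 1, exactly when 9 ∣ k.
The smallest positive such k is 9.

9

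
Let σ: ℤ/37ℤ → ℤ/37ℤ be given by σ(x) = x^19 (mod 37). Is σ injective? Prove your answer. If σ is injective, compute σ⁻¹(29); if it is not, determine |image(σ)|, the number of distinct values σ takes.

8

Since 37 is prime, the nonzero elements of ℤ/37ℤ form a cyclic group of order 36.
As gcd(19, 36) = 1, raising to the 19th power is a bijection on this group: if s^19 ≡ t^19 then (st^{−1})^19 = 1, and the only element of order dividing gcd(19, 36) = 1 is 1, so s = t.
With σ(0) = 0 this makes σ injective on all of ℤ/37ℤ, hence bijective (finite equal-size domain and codomain). In particular σ is injective.
Since σ is injective, we find the preimage of 29. The inverse of x ↦ x^19 on (ℤ/37ℤ)^× is x ↦ x^19, because 19·19 = 361 = 10·36 + 1 ≡ 1 (mod 36) and x^{36} = 1 for x ≠ 0 (Fermat). So σ⁻¹(29) = 29^19 mod 37.
Repeated squaring mod 37: 29^1 ≡ 29, 29^2 ≡ 29² = 841 ≡ 27, 29^4 ≡ 27² = 729 ≡ 26, 29^8 ≡ 26² = 676 ≡ 10, 29^16 ≡ 10² = 100 ≡ 26. Since 19 = 16 + 2 + 1, 29^19 ≡ 26·27·29: 26·27 = 702 ≡ 36, then 36·29 = 1044 ≡ 8. So 29^19 ≡ 8 (mod 37).
Hence σ⁻¹(29) = 8.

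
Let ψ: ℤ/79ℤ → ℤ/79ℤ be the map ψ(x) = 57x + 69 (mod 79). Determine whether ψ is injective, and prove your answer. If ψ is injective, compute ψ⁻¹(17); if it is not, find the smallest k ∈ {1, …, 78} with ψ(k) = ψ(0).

67

Suppose ψ(s) = ψ(t) in ℤ/79ℤ. Then 57s + 69 ≡ 57t + 69 (mod 79), hence 57(s − t) ≡ 0 (mod 79).
Since gcd(57, 79) = 1, 57 is invertible modulo 79, therefore s − t ≡ 0 (mod 79), i.e. s = t.
Therefore ψ is injective.
We now compute 57⁻¹ mod 79 explicitly. Euclid's algorithm: 79 = 1·57 + 22, 57 = 2·22 + 13, 22 = 1·13 + 9, 13 = 1·9 + 4, 9 = 2·4 + 1; back-substituting gives 1 = 61·57 − 44·79, so 57⁻¹ ≡ 61 (mod 79).
Since ψ is injective, we find ψ⁻¹(17): we need 57x ≡ 17 − 69 ≡ 27 (mod 79). Using 57⁻¹ = 61: x ≡ 61·27 = 1647 = 20·79 + 67, so x = 67.
Check: ψ(67) = 57·67 + 69 = 3888 = 49·79 + 17 ≡ 17 (mod 79).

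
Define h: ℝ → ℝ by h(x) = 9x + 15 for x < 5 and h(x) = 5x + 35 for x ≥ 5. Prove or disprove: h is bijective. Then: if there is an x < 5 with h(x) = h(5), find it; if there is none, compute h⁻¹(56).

41/9

Both pieces are strictly increasing (slopes 9 and 5), so each is injective on its own interval.
The left piece maps (−∞, 5) onto (−∞, 60); the right piece maps [5, ∞) onto [60, ∞).
Since 60 = 60, the images partition ℝ: h is injective and surjective, hence bijective.
Because the two images are disjoint, no x < 5 has h(x) = h(5), so we compute h⁻¹(56): 56 lies in (−∞, 60), so solve 9x + 15 = 56: x = (56 − 15)/9 = 41/9.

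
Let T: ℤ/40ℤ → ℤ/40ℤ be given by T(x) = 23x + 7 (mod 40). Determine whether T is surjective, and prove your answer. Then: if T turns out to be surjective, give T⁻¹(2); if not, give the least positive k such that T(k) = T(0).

Recall that surjectivity means every element of the codomain has a preimage under T.
Since gcd(23, 40) = 1, 23 is invertible modulo 40. Euclid's algorithm: 40 = 1·23 + 17, 23 = 1·17 + 6, 17 = 2·6 + 5, 6 = 1·5 + 1; back-substituting gives 1 = 7·23 − 4·40, so 23⁻¹ ≡ 7 (mod 40).
For any y ∈ ℤ/40ℤ, x = 7(y − 7) mod 40 satisfies T(x) = 23·7(y − 7) + 7 ≡ y (since 23·7 ≡ 1 mod 40). So every y has a preimage.
Thus T is surjective.
Since T is surjective, we find T⁻¹(2): we need 23x ≡ 2 − 7 ≡ 35 (mod 40). Using 23⁻¹ = 7: x ≡ 7·35 = 245 = 6·40 + 5, so x = 5.
Check: T(5) = 23·5 + 7 = 122 = 3·40 + 2 ≡ 2 (mod 40).

5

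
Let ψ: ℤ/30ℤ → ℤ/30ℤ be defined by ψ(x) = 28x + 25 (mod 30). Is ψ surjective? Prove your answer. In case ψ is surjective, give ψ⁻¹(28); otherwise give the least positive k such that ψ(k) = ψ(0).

15

By definition, surjectivity means every element of the codomain has a preimage under ψ.
Since gcd(28, 30) = 2, we have 28x ≡ 0 (mod 2) for all x, so ψ(x) ≡ 1 (mod 2).
But 0 ≢ 1 (mod 2), so 0 ∈ ℤ/30ℤ has no preimage. Thus ψ is not surjective.
Since ψ is not surjective, we find the least positive k with ψ(k) = ψ(0): this means 28k ≡ 0 (mod 30), i.e. 30 ∣ 28k. Since gcd(28, 30) = 2, dividing through by 2 this holds exactly when 15 ∣ 14k, and as gcd(14, 15) = 1, exactly when 15 ∣ k.
The smallest positive such k is 15.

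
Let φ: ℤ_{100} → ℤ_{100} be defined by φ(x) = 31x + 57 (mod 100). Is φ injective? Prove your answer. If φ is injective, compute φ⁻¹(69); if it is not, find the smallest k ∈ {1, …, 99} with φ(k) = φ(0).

Suppose φ(s) = φ(t) in ℤ_{100}. Then 31s + 57 ≡ 31t + 57 (mod 100), hence 31(s − t) ≡ 0 (mod 100).
Since gcd(31, 100) = 1, 31 is invertible modulo 100, hence s − t ≡ 0 (mod 100), i.e. s = t.
So φ is injective.
We now compute 31⁻¹ mod 100 explicitly. Euclid's algorithm: 100 = 3·31 + 7, 31 = 4·7 + 3, 7 = 2·3 + 1; back-substituting gives 1 = 71·31 − 22·100, so 31⁻¹ ≡ 71 (mod 100).
Since φ is injective, we compute φ⁻¹(69): solve 31x + 57 ≡ 69 (mod 100), i.e. 31x ≡ 12 (mod 100).
Multiplying by 31⁻¹ = 71 gives x ≡ 71·12 = 852 = 8·100 + 52 ≡ 52 (mod 100).
Check: φ(52) = 31·52 + 57 = 1669 = 16·100 + 69 ≡ 69 (mod 100).

52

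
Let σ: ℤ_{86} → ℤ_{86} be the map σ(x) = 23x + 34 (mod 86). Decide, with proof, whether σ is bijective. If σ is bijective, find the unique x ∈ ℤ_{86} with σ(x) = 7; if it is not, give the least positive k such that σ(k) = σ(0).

25

Suppose σ(x_1) = σ(x_2) in ℤ_{86}. Then 23x_1 + 34 ≡ 23x_2 + 34 (mod 86), so 23(x_1 − x_2) ≡ 0 (mod 86).
Since gcd(23, 86) = 1, 23 is invertible modulo 86, thus x_1 − x_2 ≡ 0 (mod 86), i.e. x_1 = x_2.
We now compute 23⁻¹ mod 86 explicitly. Euclid's algorithm: 86 = 3·23 + 17, 23 = 1·17 + 6, 17 = 2·6 + 5, 6 = 1·5 + 1; back-substituting gives 1 = 15·23 − 4·86, so 23⁻¹ ≡ 15 (mod 86).
For any y ∈ ℤ_{86}, x = 15(y − 34) mod 86 satisfies σ(x) = 23·15(y − 34) + 34 ≡ y (since 23·15 ≡ 1 mod 86). So every y has a preimage.
So σ is bijective.
Since σ is bijective, we compute σ⁻¹(7): solve 23x + 34 ≡ 7 (mod 86), i.e. 23x ≡ 59 (mod 86).
Multiplying by 23⁻¹ = 15 gives x ≡ 15·59 = 885 = 10·86 + 25 ≡ 25 (mod 86).
Check: σ(25) = 23·25 + 34 = 609 = 7·86 + 7 ≡ 7 (mod 86).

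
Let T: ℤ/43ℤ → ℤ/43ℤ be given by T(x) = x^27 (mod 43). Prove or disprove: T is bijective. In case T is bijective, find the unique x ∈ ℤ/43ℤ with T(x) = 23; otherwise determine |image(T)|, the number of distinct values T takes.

T(1) = 1^27 = 1.
T(6): Repeated squaring mod 43: 6^1 ≡ 6, 6^2 ≡ 6² = 36, 6^4 ≡ 36² = 1296 ≡ 6, 6^8 ≡ 6² = 36, 6^16 ≡ 36² = 1296 ≡ 6. Since 27 = 16 + 8 + 2 + 1, 6^27 ≡ 6·36·36·6: 6·36 = 216 ≡ 1, then 1·36 = 36, then 36·6 = 216 ≡ 1. So 6^27 ≡ 1 (mod 43).
So T(1) = T(6) = 1 while 1 ≠ 6, hence T is not injective, hence not bijective.
Since T is not bijective, we determine |image(T)|. Computing x^27 mod 43 for each x (by repeated squaring, reducing mod 43 at every step), the values T(0), T(1), …, T(42) are: 0, 1, 22, 2, 11, 27, 1, 42, 27, 4, 35, 4, 22, 16, 21, 11, 35, 35, 2, 32, 39, 41, 2, 4, 11, 41, 8, 8, 32, 22, 27, 21, 39, 8, 39, 16, 1, 42, 16, 32, 41, 21, 42.
The distinct values are {0, 1, 2, 4, 8, 11, 16, 21, 22, 27, 32, 35, 39, 41, 42}; there are 15 of them.

15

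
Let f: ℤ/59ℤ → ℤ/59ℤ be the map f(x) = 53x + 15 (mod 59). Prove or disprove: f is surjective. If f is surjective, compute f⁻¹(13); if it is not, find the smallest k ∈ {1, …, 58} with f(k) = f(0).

Since gcd(53, 59) = 1, 53 is invertible modulo 59. Euclid's algorithm: 59 = 1·53 + 6, 53 = 8·6 + 5, 6 = 1·5 + 1; back-substituting gives 1 = 49·53 − 44·59, so 53⁻¹ ≡ 49 (mod 59).
For any y ∈ ℤ/59ℤ, x = 49(y − 15) mod 59 satisfies f(x) = 53·49(y − 15) + 15 ≡ y (since 53·49 ≡ 1 mod 59). So every y has a preimage.
Thus f is surjective.
Since f is surjective, we compute f⁻¹(13): solve 53x + 15 ≡ 13 (mod 59), i.e. 53x ≡ 57 (mod 59).
Multiplying by 53⁻¹ = 49 gives x ≡ 49·57 = 2793 = 47·59 + 20 ≡ 20 (mod 59).
Check: f(20) = 53·20 + 15 = 1075 = 18·59 + 13 ≡ 13 (mod 59).

20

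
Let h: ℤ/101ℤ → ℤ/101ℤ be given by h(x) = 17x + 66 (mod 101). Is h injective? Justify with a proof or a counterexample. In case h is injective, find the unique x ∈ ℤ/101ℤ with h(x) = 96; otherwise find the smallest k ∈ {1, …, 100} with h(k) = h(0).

79

If h(a) = h(b), then 17a ≡ 17b (mod 101). Because gcd(17, 101) = 1, we may cancel 17 to get a ≡ b (mod 101).
Thus h is injective.
We now compute 17⁻¹ mod 101 explicitly. Euclid's algorithm: 101 = 5·17 + 16, 17 = 1·16 + 1; back-substituting gives 1 = 6·17 − 1·101, so 17⁻¹ ≡ 6 (mod 101).
Since h is injective, we compute h⁻¹(96): solve 17x + 66 ≡ 96 (mod 101), i.e. 17x ≡ 30 (mod 101).
Multiplying by 17⁻¹ = 6 gives x ≡ 6·30 = 180 = 1·101 + 79 ≡ 79 (mod 101).
Check: h(79) = 17·79 + 66 = 1409 = 13·101 + 96 ≡ 96 (mod 101).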